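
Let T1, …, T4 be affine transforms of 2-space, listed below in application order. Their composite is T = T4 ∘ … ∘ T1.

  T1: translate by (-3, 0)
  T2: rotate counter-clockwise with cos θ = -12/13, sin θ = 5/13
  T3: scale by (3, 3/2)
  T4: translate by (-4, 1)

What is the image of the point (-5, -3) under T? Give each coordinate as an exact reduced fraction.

T(p) = (281/13, 7/13)

T1 translate by (-3, 0): (-5, -3) → (-8, -3)
T2 rotate counter-clockwise with cos θ = -12/13, sin θ = 5/13: (-8, -3) → (111/13, -4/13)
T3 scale by (3, 3/2): (111/13, -4/13) → (333/13, -6/13)
T4 translate by (-4, 1): (333/13, -6/13) → (281/13, 7/13)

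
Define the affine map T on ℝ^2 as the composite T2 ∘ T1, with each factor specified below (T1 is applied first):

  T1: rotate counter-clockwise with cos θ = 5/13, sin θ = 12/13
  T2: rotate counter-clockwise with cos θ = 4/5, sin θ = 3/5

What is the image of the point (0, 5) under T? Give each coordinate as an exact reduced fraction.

T(p) = (-63/13, -16/13)

T1 rotate counter-clockwise with cos θ = 5/13, sin θ = 12/13: (0, 5) → (-60/13, 25/13)
T2 rotate counter-clockwise with cos θ = 4/5, sin θ = 3/5: (-60/13, 25/13) → (-63/13, -16/13)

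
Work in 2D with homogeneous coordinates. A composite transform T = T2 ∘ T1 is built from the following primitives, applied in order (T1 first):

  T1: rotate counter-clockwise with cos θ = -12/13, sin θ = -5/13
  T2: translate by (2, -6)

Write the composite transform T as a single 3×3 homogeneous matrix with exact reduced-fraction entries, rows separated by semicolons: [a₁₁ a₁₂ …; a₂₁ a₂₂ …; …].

T1 = [-12/13 5/13 0; -5/13 -12/13 0; 0 0 1]
T2·T1 = [-12/13 5/13 2; -5/13 -12/13 -6; 0 0 1]

T = [-12/13 5/13 2; -5/13 -12/13 -6; 0 0 1]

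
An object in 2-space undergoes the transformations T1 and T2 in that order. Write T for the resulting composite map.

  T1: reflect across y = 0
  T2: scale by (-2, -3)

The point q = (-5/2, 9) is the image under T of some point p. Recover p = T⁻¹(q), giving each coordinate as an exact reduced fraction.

T1 = [1 0 0; 0 -1 0; 0 0 1]
T2·T1 = [-2 0 0; 0 3 0; 0 0 1]
det M = -6; M⁻¹ = [-1/2 0 0; 0 1/3 0; 0 0 1]
M⁻¹ · (-5/2, 9)ᵀ = (5/4, 3)ᵀ

p = (5/4, 3)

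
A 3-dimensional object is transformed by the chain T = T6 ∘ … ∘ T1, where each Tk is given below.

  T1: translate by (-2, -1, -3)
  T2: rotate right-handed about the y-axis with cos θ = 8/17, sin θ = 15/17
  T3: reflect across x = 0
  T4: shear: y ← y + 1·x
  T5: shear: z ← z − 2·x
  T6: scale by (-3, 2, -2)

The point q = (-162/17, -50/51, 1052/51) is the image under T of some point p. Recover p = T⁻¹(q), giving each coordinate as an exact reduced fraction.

T1 = [1 0 0 -2; 0 1 0 -1; 0 0 1 -3; 0 0 0 1]
T2·T1 = [8/17 0 15/17 -61/17; 0 1 0 -1; -15/17 0 8/17 6/17; 0 0 0 1]
T3·…·T1 = [-8/17 0 -15/17 61/17; 0 1 0 -1; -15/17 0 8/17 6/17; 0 0 0 1]
T4·…·T1 = [-8/17 0 -15/17 61/17; -8/17 1 -15/17 44/17; -15/17 0 8/17 6/17; 0 0 0 1]
T5·…·T1 = [-8/17 0 -15/17 61/17; -8/17 1 -15/17 44/17; 1/17 0 38/17 -116/17; 0 0 0 1]
T6·…·T1 = [24/17 0 45/17 -183/17; -16/17 2 -30/17 88/17; -2/17 0 -76/17 232/17; 0 0 0 1]
det M = -12; M⁻¹ = [38/51 0 15/34 2; 1/3 1/2 0 1; -1/51 0 -4/17 3; 0 0 0 1]
M⁻¹ · (-162/17, -50/51, 1052/51)ᵀ = (4, -8/3, -5/3)ᵀ

p = (4, -8/3, -5/3)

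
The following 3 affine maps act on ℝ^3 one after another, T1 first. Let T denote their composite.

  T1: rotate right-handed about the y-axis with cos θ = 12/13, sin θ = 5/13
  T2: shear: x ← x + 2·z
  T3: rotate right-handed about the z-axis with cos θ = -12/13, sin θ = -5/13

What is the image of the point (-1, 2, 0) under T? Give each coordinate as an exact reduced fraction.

T1 rotate right-handed about the y-axis with cos θ = 12/13, sin θ = 5/13: (-1, 2, 0) → (-12/13, 2, 5/13)
T2 shear: x ← x + 2·z: (-12/13, 2, 5/13) → (-2/13, 2, 5/13)
T3 rotate right-handed about the z-axis with cos θ = -12/13, sin θ = -5/13: (-2/13, 2, 5/13) → (154/169, -302/169, 5/13)

T(p) = (154/169, -302/169, 5/13)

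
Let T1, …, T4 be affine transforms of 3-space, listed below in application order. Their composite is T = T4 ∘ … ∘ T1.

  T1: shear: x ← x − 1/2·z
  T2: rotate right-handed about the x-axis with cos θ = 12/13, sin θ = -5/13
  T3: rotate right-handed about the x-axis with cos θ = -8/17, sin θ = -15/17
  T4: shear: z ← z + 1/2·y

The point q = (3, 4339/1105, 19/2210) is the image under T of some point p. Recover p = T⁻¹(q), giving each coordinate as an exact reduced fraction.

p = (5, -9/5, 4)

T1 = [1 0 -1/2 0; 0 1 0 0; 0 0 1 0; 0 0 0 1]
T2·T1 = [1 0 -1/2 0; 0 12/13 5/13 0; 0 -5/13 12/13 0; 0 0 0 1]
T3·…·T1 = [1 0 -1/2 0; 0 -171/221 140/221 0; 0 -140/221 -171/221 0; 0 0 0 1]
T4·…·T1 = [1 0 -1/2 0; 0 -171/221 140/221 0; 0 -451/442 -101/221 0; 0 0 0 1]
det M = 1; M⁻¹ = [1 451/884 -171/442 0; 0 -101/221 -140/221 0; 0 451/442 -171/221 0; 0 0 0 1]
M⁻¹ · (3, 4339/1105, 19/2210)ᵀ = (5, -9/5, 4)ᵀ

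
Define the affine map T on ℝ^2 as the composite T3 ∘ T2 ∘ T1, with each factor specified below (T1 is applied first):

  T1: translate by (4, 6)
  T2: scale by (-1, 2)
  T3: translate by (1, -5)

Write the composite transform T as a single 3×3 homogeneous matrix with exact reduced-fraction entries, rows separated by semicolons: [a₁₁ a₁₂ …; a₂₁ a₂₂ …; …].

T = [-1 0 -3; 0 2 7; 0 0 1]

T1 = [1 0 4; 0 1 6; 0 0 1]
T2·T1 = [-1 0 -4; 0 2 12; 0 0 1]
T3·…·T1 = [-1 0 -3; 0 2 7; 0 0 1]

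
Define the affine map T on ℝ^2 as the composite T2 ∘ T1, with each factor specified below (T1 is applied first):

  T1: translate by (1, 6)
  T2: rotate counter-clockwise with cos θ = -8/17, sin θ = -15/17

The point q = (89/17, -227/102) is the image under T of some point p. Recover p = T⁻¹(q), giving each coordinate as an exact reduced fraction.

T1 = [1 0 1; 0 1 6; 0 0 1]
T2·T1 = [-8/17 15/17 82/17; -15/17 -8/17 -63/17; 0 0 1]
det M = 1; M⁻¹ = [-8/17 -15/17 -1; 15/17 -8/17 -6; 0 0 1]
M⁻¹ · (89/17, -227/102)ᵀ = (-3/2, -1/3)ᵀ

p = (-3/2, -1/3)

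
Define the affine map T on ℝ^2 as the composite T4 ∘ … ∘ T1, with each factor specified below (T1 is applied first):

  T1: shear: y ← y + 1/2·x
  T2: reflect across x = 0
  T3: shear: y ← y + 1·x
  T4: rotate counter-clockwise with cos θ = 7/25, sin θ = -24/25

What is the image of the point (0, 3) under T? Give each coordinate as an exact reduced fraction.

T(p) = (72/25, 21/25)

T1 shear: y ← y + 1/2·x: (0, 3) → (0, 3)
T2 reflect across x = 0: (0, 3) → (0, 3)
T3 shear: y ← y + 1·x: (0, 3) → (0, 3)
T4 rotate counter-clockwise with cos θ = 7/25, sin θ = -24/25: (0, 3) → (72/25, 21/25)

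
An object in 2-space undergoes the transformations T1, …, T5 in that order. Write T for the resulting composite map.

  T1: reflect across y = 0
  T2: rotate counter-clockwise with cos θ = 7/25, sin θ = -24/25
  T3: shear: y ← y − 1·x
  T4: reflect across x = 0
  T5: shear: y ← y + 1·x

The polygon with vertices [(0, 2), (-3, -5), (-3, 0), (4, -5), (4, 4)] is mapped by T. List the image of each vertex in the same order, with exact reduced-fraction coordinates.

T1 reflect across y = 0: (0, 2) → (0, -2); (-3, -5) → (-3, 5); (-3, 0) → (-3, 0); (4, -5) → (4, 5); (4, 4) → (4, -4)
T2 rotate counter-clockwise with cos θ = 7/25, sin θ = -24/25: (0, -2) → (-48/25, -14/25); (-3, 5) → (99/25, 107/25); (-3, 0) → (-21/25, 72/25); (4, 5) → (148/25, -61/25); (4, -4) → (-68/25, -124/25)
T3 shear: y ← y − 1·x: (-48/25, -14/25) → (-48/25, 34/25); (99/25, 107/25) → (99/25, 8/25); (-21/25, 72/25) → (-21/25, 93/25); (148/25, -61/25) → (148/25, -209/25); (-68/25, -124/25) → (-68/25, -56/25)
T4 reflect across x = 0: (-48/25, 34/25) → (48/25, 34/25); (99/25, 8/25) → (-99/25, 8/25); (-21/25, 93/25) → (21/25, 93/25); (148/25, -209/25) → (-148/25, -209/25); (-68/25, -56/25) → (68/25, -56/25)
T5 shear: y ← y + 1·x: (48/25, 34/25) → (48/25, 82/25); (-99/25, 8/25) → (-99/25, -91/25); (21/25, 93/25) → (21/25, 114/25); (-148/25, -209/25) → (-148/25, -357/25); (68/25, -56/25) → (68/25, 12/25)

image vertices: (48/25, 82/25), (-99/25, -91/25), (21/25, 114/25), (-148/25, -357/25), (68/25, 12/25)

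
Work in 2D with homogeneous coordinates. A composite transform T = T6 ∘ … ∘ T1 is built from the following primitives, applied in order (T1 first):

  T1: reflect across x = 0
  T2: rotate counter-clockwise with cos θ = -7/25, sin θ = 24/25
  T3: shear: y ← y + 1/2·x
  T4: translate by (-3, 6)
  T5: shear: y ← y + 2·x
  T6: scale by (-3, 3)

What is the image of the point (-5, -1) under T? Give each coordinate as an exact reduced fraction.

T(p) = (258/25, 597/50)

T1 reflect across x = 0: (-5, -1) → (5, -1)
T2 rotate counter-clockwise with cos θ = -7/25, sin θ = 24/25: (5, -1) → (-11/25, 127/25)
T3 shear: y ← y + 1/2·x: (-11/25, 127/25) → (-11/25, 243/50)
T4 translate by (-3, 6): (-11/25, 243/50) → (-86/25, 543/50)
T5 shear: y ← y + 2·x: (-86/25, 543/50) → (-86/25, 199/50)
T6 scale by (-3, 3): (-86/25, 199/50) → (258/25, 597/50)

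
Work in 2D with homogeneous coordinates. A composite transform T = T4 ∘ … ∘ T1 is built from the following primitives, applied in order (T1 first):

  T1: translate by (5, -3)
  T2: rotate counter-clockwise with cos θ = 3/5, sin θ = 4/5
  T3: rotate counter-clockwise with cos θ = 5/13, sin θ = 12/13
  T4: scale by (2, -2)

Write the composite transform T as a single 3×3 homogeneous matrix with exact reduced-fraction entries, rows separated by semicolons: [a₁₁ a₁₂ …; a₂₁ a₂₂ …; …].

T1 = [1 0 5; 0 1 -3; 0 0 1]
T2·T1 = [3/5 -4/5 27/5; 4/5 3/5 11/5; 0 0 1]
T3·…·T1 = [-33/65 -56/65 3/65; 56/65 -33/65 379/65; 0 0 1]
T4·…·T1 = [-66/65 -112/65 6/65; -112/65 66/65 -758/65; 0 0 1]

T = [-66/65 -112/65 6/65; -112/65 66/65 -758/65; 0 0 1]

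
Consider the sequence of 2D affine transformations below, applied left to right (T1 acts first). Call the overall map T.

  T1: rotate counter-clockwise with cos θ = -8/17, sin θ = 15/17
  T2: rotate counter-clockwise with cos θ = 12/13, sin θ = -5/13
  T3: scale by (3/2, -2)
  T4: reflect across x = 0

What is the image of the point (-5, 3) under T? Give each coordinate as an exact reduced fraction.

T(p) = (1665/442, 2326/221)

T1 rotate counter-clockwise with cos θ = -8/17, sin θ = 15/17: (-5, 3) → (-5/17, -99/17)
T2 rotate counter-clockwise with cos θ = 12/13, sin θ = -5/13: (-5/17, -99/17) → (-555/221, -1163/221)
T3 scale by (3/2, -2): (-555/221, -1163/221) → (-1665/442, 2326/221)
T4 reflect across x = 0: (-1665/442, 2326/221) → (1665/442, 2326/221)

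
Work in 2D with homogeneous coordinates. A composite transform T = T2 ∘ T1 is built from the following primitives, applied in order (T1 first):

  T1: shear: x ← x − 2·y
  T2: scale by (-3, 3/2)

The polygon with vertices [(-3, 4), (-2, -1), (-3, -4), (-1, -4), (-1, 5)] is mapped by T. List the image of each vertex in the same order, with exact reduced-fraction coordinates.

T1 shear: x ← x − 2·y: (-3, 4) → (-11, 4); (-2, -1) → (0, -1); (-3, -4) → (5, -4); (-1, -4) → (7, -4); (-1, 5) → (-11, 5)
T2 scale by (-3, 3/2): (-11, 4) → (33, 6); (0, -1) → (0, -3/2); (5, -4) → (-15, -6); (7, -4) → (-21, -6); (-11, 5) → (33, 15/2)

image vertices: (33, 6), (0, -3/2), (-15, -6), (-21, -6), (33, 15/2)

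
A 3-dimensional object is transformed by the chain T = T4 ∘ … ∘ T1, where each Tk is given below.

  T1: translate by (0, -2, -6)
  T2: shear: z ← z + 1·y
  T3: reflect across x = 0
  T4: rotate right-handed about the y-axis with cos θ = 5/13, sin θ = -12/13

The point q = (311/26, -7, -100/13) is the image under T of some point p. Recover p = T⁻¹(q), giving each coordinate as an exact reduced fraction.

T1 = [1 0 0 0; 0 1 0 -2; 0 0 1 -6; 0 0 0 1]
T2·T1 = [1 0 0 0; 0 1 0 -2; 0 1 1 -8; 0 0 0 1]
T3·…·T1 = [-1 0 0 0; 0 1 0 -2; 0 1 1 -8; 0 0 0 1]
T4·…·T1 = [-5/13 -12/13 -12/13 96/13; 0 1 0 -2; -12/13 5/13 5/13 -40/13; 0 0 0 1]
det M = -1; M⁻¹ = [-5/13 0 -12/13 0; 0 1 0 2; -12/13 -1 5/13 6; 0 0 0 1]
M⁻¹ · (311/26, -7, -100/13)ᵀ = (5/2, -5, -1)ᵀ

p = (5/2, -5, -1)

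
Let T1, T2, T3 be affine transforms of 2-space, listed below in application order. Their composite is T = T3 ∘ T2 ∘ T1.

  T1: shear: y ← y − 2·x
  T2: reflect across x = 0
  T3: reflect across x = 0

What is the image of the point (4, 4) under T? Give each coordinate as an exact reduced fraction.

T1 shear: y ← y − 2·x: (4, 4) → (4, -4)
T2 reflect across x = 0: (4, -4) → (-4, -4)
T3 reflect across x = 0: (-4, -4) → (4, -4)

T(p) = (4, -4)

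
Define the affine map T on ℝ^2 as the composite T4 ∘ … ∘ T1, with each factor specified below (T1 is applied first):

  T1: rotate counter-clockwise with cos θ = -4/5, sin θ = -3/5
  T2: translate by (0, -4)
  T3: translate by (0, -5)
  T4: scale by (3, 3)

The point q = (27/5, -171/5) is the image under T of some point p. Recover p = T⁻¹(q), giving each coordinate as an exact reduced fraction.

p = (0, 3)

T1 = [-4/5 3/5 0; -3/5 -4/5 0; 0 0 1]
T2·T1 = [-4/5 3/5 0; -3/5 -4/5 -4; 0 0 1]
T3·…·T1 = [-4/5 3/5 0; -3/5 -4/5 -9; 0 0 1]
T4·…·T1 = [-12/5 9/5 0; -9/5 -12/5 -27; 0 0 1]
det M = 9; M⁻¹ = [-4/15 -1/5 -27/5; 1/5 -4/15 -36/5; 0 0 1]
M⁻¹ · (27/5, -171/5)ᵀ = (0, 3)ᵀ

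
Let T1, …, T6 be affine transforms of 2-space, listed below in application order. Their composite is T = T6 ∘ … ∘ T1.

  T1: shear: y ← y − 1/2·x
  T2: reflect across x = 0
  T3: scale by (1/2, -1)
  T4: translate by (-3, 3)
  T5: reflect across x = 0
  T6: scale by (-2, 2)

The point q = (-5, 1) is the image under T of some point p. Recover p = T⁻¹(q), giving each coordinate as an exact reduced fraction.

p = (-1, 2)

T1 = [1 0 0; -1/2 1 0; 0 0 1]
T2·T1 = [-1 0 0; -1/2 1 0; 0 0 1]
T3·…·T1 = [-1/2 0 0; 1/2 -1 0; 0 0 1]
T4·…·T1 = [-1/2 0 -3; 1/2 -1 3; 0 0 1]
T5·…·T1 = [1/2 0 3; 1/2 -1 3; 0 0 1]
T6·…·T1 = [-1 0 -6; 1 -2 6; 0 0 1]
det M = 2; M⁻¹ = [-1 0 -6; -1/2 -1/2 0; 0 0 1]
M⁻¹ · (-5, 1)ᵀ = (-1, 2)ᵀ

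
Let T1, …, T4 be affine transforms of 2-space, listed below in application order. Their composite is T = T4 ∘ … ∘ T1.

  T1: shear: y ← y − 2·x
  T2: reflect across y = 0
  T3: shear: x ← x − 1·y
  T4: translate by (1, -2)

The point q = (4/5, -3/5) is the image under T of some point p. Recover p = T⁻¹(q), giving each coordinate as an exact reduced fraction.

T1 = [1 0 0; -2 1 0; 0 0 1]
T2·T1 = [1 0 0; 2 -1 0; 0 0 1]
T3·…·T1 = [-1 1 0; 2 -1 0; 0 0 1]
T4·…·T1 = [-1 1 1; 2 -1 -2; 0 0 1]
det M = -1; M⁻¹ = [1 1 1; 2 1 0; 0 0 1]
M⁻¹ · (4/5, -3/5)ᵀ = (6/5, 1)ᵀ

p = (6/5, 1)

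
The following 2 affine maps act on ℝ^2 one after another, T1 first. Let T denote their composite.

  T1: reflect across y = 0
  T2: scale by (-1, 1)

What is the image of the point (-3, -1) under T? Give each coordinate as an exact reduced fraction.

T(p) = (3, 1)

T1 reflect across y = 0: (-3, -1) → (-3, 1)
T2 scale by (-1, 1): (-3, 1) → (3, 1)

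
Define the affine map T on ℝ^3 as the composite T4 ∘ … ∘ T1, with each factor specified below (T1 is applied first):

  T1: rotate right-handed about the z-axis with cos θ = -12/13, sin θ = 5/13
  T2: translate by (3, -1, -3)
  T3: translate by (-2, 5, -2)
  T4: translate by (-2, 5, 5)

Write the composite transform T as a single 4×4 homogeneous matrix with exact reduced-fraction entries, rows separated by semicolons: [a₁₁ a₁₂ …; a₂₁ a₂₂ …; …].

T = [-12/13 -5/13 0 -1; 5/13 -12/13 0 9; 0 0 1 0; 0 0 0 1]

T1 = [-12/13 -5/13 0 0; 5/13 -12/13 0 0; 0 0 1 0; 0 0 0 1]
T2·T1 = [-12/13 -5/13 0 3; 5/13 -12/13 0 -1; 0 0 1 -3; 0 0 0 1]
T3·…·T1 = [-12/13 -5/13 0 1; 5/13 -12/13 0 4; 0 0 1 -5; 0 0 0 1]
T4·…·T1 = [-12/13 -5/13 0 -1; 5/13 -12/13 0 9; 0 0 1 0; 0 0 0 1]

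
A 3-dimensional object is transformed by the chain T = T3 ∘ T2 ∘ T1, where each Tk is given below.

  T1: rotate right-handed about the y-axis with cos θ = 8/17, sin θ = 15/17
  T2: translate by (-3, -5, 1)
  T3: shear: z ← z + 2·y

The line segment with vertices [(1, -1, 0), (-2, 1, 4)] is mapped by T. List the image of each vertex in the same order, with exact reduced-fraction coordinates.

image vertices: (-43/17, -6, -202/17), (-7/17, -4, -57/17)

T1 rotate right-handed about the y-axis with cos θ = 8/17, sin θ = 15/17: (1, -1, 0) → (8/17, -1, -15/17); (-2, 1, 4) → (44/17, 1, 62/17)
T2 translate by (-3, -5, 1): (8/17, -1, -15/17) → (-43/17, -6, 2/17); (44/17, 1, 62/17) → (-7/17, -4, 79/17)
T3 shear: z ← z + 2·y: (-43/17, -6, 2/17) → (-43/17, -6, -202/17); (-7/17, -4, 79/17) → (-7/17, -4, -57/17)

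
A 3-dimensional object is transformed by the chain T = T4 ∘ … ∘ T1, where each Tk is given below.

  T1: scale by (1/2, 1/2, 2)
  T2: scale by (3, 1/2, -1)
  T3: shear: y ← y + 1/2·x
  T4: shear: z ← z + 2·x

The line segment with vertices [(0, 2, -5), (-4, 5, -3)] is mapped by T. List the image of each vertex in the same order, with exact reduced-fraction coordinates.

T1 scale by (1/2, 1/2, 2): (0, 2, -5) → (0, 1, -10); (-4, 5, -3) → (-2, 5/2, -6)
T2 scale by (3, 1/2, -1): (0, 1, -10) → (0, 1/2, 10); (-2, 5/2, -6) → (-6, 5/4, 6)
T3 shear: y ← y + 1/2·x: (0, 1/2, 10) → (0, 1/2, 10); (-6, 5/4, 6) → (-6, -7/4, 6)
T4 shear: z ← z + 2·x: (0, 1/2, 10) → (0, 1/2, 10); (-6, -7/4, 6) → (-6, -7/4, -6)

image vertices: (0, 1/2, 10), (-6, -7/4, -6)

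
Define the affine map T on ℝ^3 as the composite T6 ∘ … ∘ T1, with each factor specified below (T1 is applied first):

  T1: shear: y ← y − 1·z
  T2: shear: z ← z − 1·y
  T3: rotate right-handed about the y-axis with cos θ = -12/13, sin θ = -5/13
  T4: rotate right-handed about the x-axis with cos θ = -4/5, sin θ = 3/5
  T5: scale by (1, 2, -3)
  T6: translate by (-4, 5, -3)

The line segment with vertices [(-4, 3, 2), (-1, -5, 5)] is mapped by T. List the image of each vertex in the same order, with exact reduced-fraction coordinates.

image vertices: (-9/13, 413/65, -696/65), (-115/13, 495/13, -249/13)

T1 shear: y ← y − 1·z: (-4, 3, 2) → (-4, 1, 2); (-1, -5, 5) → (-1, -10, 5)
T2 shear: z ← z − 1·y: (-4, 1, 2) → (-4, 1, 1); (-1, -10, 5) → (-1, -10, 15)
T3 rotate right-handed about the y-axis with cos θ = -12/13, sin θ = -5/13: (-4, 1, 1) → (43/13, 1, -32/13); (-1, -10, 15) → (-63/13, -10, -185/13)
T4 rotate right-handed about the x-axis with cos θ = -4/5, sin θ = 3/5: (43/13, 1, -32/13) → (43/13, 44/65, 167/65); (-63/13, -10, -185/13) → (-63/13, 215/13, 70/13)
T5 scale by (1, 2, -3): (43/13, 44/65, 167/65) → (43/13, 88/65, -501/65); (-63/13, 215/13, 70/13) → (-63/13, 430/13, -210/13)
T6 translate by (-4, 5, -3): (43/13, 88/65, -501/65) → (-9/13, 413/65, -696/65); (-63/13, 430/13, -210/13) → (-115/13, 495/13, -249/13)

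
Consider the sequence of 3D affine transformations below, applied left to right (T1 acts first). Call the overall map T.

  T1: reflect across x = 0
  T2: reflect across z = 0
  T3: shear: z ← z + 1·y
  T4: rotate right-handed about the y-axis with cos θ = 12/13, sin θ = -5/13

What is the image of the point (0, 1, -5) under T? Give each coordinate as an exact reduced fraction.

T1 reflect across x = 0: (0, 1, -5) → (0, 1, -5)
T2 reflect across z = 0: (0, 1, -5) → (0, 1, 5)
T3 shear: z ← z + 1·y: (0, 1, 5) → (0, 1, 6)
T4 rotate right-handed about the y-axis with cos θ = 12/13, sin θ = -5/13: (0, 1, 6) → (-30/13, 1, 72/13)

T(p) = (-30/13, 1, 72/13)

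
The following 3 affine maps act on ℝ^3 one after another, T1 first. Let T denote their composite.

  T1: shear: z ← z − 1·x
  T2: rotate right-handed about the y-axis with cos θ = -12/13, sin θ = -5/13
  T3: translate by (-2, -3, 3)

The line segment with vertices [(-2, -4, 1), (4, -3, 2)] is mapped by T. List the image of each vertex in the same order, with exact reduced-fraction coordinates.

image vertices: (-17/13, -7, -7/13), (-64/13, -6, 83/13)

T1 shear: z ← z − 1·x: (-2, -4, 1) → (-2, -4, 3); (4, -3, 2) → (4, -3, -2)
T2 rotate right-handed about the y-axis with cos θ = -12/13, sin θ = -5/13: (-2, -4, 3) → (9/13, -4, -46/13); (4, -3, -2) → (-38/13, -3, 44/13)
T3 translate by (-2, -3, 3): (9/13, -4, -46/13) → (-17/13, -7, -7/13); (-38/13, -3, 44/13) → (-64/13, -6, 83/13)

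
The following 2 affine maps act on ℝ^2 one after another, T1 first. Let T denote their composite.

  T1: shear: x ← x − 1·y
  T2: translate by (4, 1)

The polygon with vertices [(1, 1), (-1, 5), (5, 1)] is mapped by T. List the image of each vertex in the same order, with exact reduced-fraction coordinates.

image vertices: (4, 2), (-2, 6), (8, 2)

T1 shear: x ← x − 1·y: (1, 1) → (0, 1); (-1, 5) → (-6, 5); (5, 1) → (4, 1)
T2 translate by (4, 1): (0, 1) → (4, 2); (-6, 5) → (-2, 6); (4, 1) → (8, 2)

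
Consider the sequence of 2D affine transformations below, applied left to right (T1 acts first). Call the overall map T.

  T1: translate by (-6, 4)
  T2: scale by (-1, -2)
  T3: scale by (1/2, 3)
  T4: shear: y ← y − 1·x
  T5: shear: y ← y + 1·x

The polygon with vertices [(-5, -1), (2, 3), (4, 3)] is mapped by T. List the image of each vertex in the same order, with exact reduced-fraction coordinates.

T1 translate by (-6, 4): (-5, -1) → (-11, 3); (2, 3) → (-4, 7); (4, 3) → (-2, 7)
T2 scale by (-1, -2): (-11, 3) → (11, -6); (-4, 7) → (4, -14); (-2, 7) → (2, -14)
T3 scale by (1/2, 3): (11, -6) → (11/2, -18); (4, -14) → (2, -42); (2, -14) → (1, -42)
T4 shear: y ← y − 1·x: (11/2, -18) → (11/2, -47/2); (2, -42) → (2, -44); (1, -42) → (1, -43)
T5 shear: y ← y + 1·x: (11/2, -47/2) → (11/2, -18); (2, -44) → (2, -42); (1, -43) → (1, -42)

image vertices: (11/2, -18), (2, -42), (1, -42)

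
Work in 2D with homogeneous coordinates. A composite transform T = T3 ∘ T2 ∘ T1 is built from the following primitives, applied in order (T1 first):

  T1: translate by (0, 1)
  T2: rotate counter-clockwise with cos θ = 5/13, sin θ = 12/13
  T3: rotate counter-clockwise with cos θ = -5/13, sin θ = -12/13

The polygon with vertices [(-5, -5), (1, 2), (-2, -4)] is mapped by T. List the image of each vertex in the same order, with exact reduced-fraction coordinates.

T1 translate by (0, 1): (-5, -5) → (-5, -4); (1, 2) → (1, 3); (-2, -4) → (-2, -3)
T2 rotate counter-clockwise with cos θ = 5/13, sin θ = 12/13: (-5, -4) → (23/13, -80/13); (1, 3) → (-31/13, 27/13); (-2, -3) → (2, -3)
T3 rotate counter-clockwise with cos θ = -5/13, sin θ = -12/13: (23/13, -80/13) → (-1075/169, 124/169); (-31/13, 27/13) → (479/169, 237/169); (2, -3) → (-46/13, -9/13)

image vertices: (-1075/169, 124/169), (479/169, 237/169), (-46/13, -9/13)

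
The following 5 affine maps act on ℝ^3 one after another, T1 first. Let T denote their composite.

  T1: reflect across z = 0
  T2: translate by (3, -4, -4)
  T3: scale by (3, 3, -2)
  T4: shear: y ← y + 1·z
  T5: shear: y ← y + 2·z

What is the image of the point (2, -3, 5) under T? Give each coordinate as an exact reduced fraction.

T(p) = (15, 33, 18)

T1 reflect across z = 0: (2, -3, 5) → (2, -3, -5)
T2 translate by (3, -4, -4): (2, -3, -5) → (5, -7, -9)
T3 scale by (3, 3, -2): (5, -7, -9) → (15, -21, 18)
T4 shear: y ← y + 1·z: (15, -21, 18) → (15, -3, 18)
T5 shear: y ← y + 2·z: (15, -3, 18) → (15, 33, 18)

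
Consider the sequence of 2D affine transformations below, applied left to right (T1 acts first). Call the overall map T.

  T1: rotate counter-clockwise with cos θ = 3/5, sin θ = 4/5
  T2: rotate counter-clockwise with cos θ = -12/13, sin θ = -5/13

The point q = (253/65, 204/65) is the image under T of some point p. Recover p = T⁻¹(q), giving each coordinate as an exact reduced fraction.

p = (-4, 3)

T1 = [3/5 -4/5 0; 4/5 3/5 0; 0 0 1]
T2·T1 = [-16/65 63/65 0; -63/65 -16/65 0; 0 0 1]
det M = 1; M⁻¹ = [-16/65 -63/65 0; 63/65 -16/65 0; 0 0 1]
M⁻¹ · (253/65, 204/65)ᵀ = (-4, 3)ᵀ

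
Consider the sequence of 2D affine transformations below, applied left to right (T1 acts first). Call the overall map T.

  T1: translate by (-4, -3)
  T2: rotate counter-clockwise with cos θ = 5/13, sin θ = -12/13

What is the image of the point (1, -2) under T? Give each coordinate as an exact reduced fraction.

T1 translate by (-4, -3): (1, -2) → (-3, -5)
T2 rotate counter-clockwise with cos θ = 5/13, sin θ = -12/13: (-3, -5) → (-75/13, 11/13)

T(p) = (-75/13, 11/13)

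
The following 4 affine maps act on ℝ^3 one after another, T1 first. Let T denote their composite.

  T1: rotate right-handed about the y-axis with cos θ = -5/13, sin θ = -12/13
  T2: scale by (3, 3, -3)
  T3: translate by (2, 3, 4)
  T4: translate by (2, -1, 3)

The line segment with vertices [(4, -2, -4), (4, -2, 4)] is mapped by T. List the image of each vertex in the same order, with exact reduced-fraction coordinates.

image vertices: (136/13, -4, -113/13), (-152/13, -4, 7/13)

T1 rotate right-handed about the y-axis with cos θ = -5/13, sin θ = -12/13: (4, -2, -4) → (28/13, -2, 68/13); (4, -2, 4) → (-68/13, -2, 28/13)
T2 scale by (3, 3, -3): (28/13, -2, 68/13) → (84/13, -6, -204/13); (-68/13, -2, 28/13) → (-204/13, -6, -84/13)
T3 translate by (2, 3, 4): (84/13, -6, -204/13) → (110/13, -3, -152/13); (-204/13, -6, -84/13) → (-178/13, -3, -32/13)
T4 translate by (2, -1, 3): (110/13, -3, -152/13) → (136/13, -4, -113/13); (-178/13, -3, -32/13) → (-152/13, -4, 7/13)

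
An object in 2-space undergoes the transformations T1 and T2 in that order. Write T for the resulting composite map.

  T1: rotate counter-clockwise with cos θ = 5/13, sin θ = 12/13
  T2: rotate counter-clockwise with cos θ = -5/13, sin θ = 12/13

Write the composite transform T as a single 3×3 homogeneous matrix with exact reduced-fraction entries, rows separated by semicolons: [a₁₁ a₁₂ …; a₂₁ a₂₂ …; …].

T = [-1 0 0; 0 -1 0; 0 0 1]

T1 = [5/13 -12/13 0; 12/13 5/13 0; 0 0 1]
T2·T1 = [-1 0 0; 0 -1 0; 0 0 1]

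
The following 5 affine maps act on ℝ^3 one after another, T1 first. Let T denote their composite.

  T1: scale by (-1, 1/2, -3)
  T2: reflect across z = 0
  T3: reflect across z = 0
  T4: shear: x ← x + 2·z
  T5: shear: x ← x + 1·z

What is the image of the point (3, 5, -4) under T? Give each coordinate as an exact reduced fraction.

T(p) = (33, 5/2, 12)

T1 scale by (-1, 1/2, -3): (3, 5, -4) → (-3, 5/2, 12)
T2 reflect across z = 0: (-3, 5/2, 12) → (-3, 5/2, -12)
T3 reflect across z = 0: (-3, 5/2, -12) → (-3, 5/2, 12)
T4 shear: x ← x + 2·z: (-3, 5/2, 12) → (21, 5/2, 12)
T5 shear: x ← x + 1·z: (21, 5/2, 12) → (33, 5/2, 12)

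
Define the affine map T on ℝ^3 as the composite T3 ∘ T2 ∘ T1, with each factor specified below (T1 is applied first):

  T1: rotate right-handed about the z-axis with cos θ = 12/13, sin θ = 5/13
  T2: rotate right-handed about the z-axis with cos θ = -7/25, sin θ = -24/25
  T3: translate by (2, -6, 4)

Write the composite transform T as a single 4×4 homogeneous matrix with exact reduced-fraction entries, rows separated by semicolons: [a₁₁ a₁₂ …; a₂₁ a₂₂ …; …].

T = [36/325 323/325 0 2; -323/325 36/325 0 -6; 0 0 1 4; 0 0 0 1]

T1 = [12/13 -5/13 0 0; 5/13 12/13 0 0; 0 0 1 0; 0 0 0 1]
T2·T1 = [36/325 323/325 0 0; -323/325 36/325 0 0; 0 0 1 0; 0 0 0 1]
T3·…·T1 = [36/325 323/325 0 2; -323/325 36/325 0 -6; 0 0 1 4; 0 0 0 1]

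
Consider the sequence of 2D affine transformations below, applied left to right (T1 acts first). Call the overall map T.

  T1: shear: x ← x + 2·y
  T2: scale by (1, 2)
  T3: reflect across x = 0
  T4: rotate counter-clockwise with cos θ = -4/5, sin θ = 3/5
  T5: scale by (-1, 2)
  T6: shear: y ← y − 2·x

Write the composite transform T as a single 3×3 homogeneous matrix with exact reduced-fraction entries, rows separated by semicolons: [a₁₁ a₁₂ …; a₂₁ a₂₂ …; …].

T1 = [1 2 0; 0 1 0; 0 0 1]
T2·T1 = [1 2 0; 0 2 0; 0 0 1]
T3·…·T1 = [-1 -2 0; 0 2 0; 0 0 1]
T4·…·T1 = [4/5 2/5 0; -3/5 -14/5 0; 0 0 1]
T5·…·T1 = [-4/5 -2/5 0; -6/5 -28/5 0; 0 0 1]
T6·…·T1 = [-4/5 -2/5 0; 2/5 -24/5 0; 0 0 1]

T = [-4/5 -2/5 0; 2/5 -24/5 0; 0 0 1]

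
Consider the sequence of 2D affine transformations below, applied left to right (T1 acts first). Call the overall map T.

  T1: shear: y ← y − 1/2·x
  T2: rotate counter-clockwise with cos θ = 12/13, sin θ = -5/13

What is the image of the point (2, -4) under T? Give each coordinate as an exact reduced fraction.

T(p) = (-1/13, -70/13)

T1 shear: y ← y − 1/2·x: (2, -4) → (2, -5)
T2 rotate counter-clockwise with cos θ = 12/13, sin θ = -5/13: (2, -5) → (-1/13, -70/13)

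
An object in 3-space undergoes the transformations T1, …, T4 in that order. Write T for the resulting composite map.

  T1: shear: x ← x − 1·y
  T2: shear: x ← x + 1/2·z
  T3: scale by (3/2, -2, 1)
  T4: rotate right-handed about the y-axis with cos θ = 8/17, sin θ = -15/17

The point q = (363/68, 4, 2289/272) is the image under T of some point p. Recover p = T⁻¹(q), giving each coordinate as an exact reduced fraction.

T1 = [1 -1 0 0; 0 1 0 0; 0 0 1 0; 0 0 0 1]
T2·T1 = [1 -1 1/2 0; 0 1 0 0; 0 0 1 0; 0 0 0 1]
T3·…·T1 = [3/2 -3/2 3/4 0; 0 -2 0 0; 0 0 1 0; 0 0 0 1]
T4·…·T1 = [12/17 -12/17 -9/17 0; 0 -2 0 0; 45/34 -45/34 77/68 0; 0 0 0 1]
det M = -3; M⁻¹ = [77/102 -1/2 6/17 0; 0 -1/2 0 0; -15/17 0 8/17 0; 0 0 0 1]
M⁻¹ · (363/68, 4, 2289/272)ᵀ = (5, -2, -3/4)ᵀ

p = (5, -2, -3/4)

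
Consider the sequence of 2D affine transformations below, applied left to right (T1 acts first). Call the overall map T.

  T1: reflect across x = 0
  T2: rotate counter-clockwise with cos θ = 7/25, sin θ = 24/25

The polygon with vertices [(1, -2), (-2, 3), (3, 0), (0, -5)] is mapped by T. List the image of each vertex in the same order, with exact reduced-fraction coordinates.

image vertices: (41/25, -38/25), (-58/25, 69/25), (-21/25, -72/25), (24/5, -7/5)

T1 reflect across x = 0: (1, -2) → (-1, -2); (-2, 3) → (2, 3); (3, 0) → (-3, 0); (0, -5) → (0, -5)
T2 rotate counter-clockwise with cos θ = 7/25, sin θ = 24/25: (-1, -2) → (41/25, -38/25); (2, 3) → (-58/25, 69/25); (-3, 0) → (-21/25, -72/25); (0, -5) → (24/5, -7/5)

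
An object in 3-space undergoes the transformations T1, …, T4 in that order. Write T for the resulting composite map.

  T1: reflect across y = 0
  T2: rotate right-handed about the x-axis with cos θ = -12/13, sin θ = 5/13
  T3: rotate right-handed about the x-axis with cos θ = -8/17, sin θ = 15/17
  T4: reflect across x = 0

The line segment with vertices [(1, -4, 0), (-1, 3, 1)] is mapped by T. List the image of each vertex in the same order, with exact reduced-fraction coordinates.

image vertices: (-1, 84/221, -880/221), (1, 157/221, 681/221)

T1 reflect across y = 0: (1, -4, 0) → (1, 4, 0); (-1, 3, 1) → (-1, -3, 1)
T2 rotate right-handed about the x-axis with cos θ = -12/13, sin θ = 5/13: (1, 4, 0) → (1, -48/13, 20/13); (-1, -3, 1) → (-1, 31/13, -27/13)
T3 rotate right-handed about the x-axis with cos θ = -8/17, sin θ = 15/17: (1, -48/13, 20/13) → (1, 84/221, -880/221); (-1, 31/13, -27/13) → (-1, 157/221, 681/221)
T4 reflect across x = 0: (1, 84/221, -880/221) → (-1, 84/221, -880/221); (-1, 157/221, 681/221) → (1, 157/221, 681/221)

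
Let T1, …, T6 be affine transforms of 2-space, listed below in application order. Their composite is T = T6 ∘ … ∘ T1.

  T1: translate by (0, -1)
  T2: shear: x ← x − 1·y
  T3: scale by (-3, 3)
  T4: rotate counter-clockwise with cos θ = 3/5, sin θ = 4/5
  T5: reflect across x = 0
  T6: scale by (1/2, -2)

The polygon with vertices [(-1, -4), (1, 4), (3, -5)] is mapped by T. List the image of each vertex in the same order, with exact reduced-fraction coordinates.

T1 translate by (0, -1): (-1, -4) → (-1, -5); (1, 4) → (1, 3); (3, -5) → (3, -6)
T2 shear: x ← x − 1·y: (-1, -5) → (4, -5); (1, 3) → (-2, 3); (3, -6) → (9, -6)
T3 scale by (-3, 3): (4, -5) → (-12, -15); (-2, 3) → (6, 9); (9, -6) → (-27, -18)
T4 rotate counter-clockwise with cos θ = 3/5, sin θ = 4/5: (-12, -15) → (24/5, -93/5); (6, 9) → (-18/5, 51/5); (-27, -18) → (-9/5, -162/5)
T5 reflect across x = 0: (24/5, -93/5) → (-24/5, -93/5); (-18/5, 51/5) → (18/5, 51/5); (-9/5, -162/5) → (9/5, -162/5)
T6 scale by (1/2, -2): (-24/5, -93/5) → (-12/5, 186/5); (18/5, 51/5) → (9/5, -102/5); (9/5, -162/5) → (9/10, 324/5)

image vertices: (-12/5, 186/5), (9/5, -102/5), (9/10, 324/5)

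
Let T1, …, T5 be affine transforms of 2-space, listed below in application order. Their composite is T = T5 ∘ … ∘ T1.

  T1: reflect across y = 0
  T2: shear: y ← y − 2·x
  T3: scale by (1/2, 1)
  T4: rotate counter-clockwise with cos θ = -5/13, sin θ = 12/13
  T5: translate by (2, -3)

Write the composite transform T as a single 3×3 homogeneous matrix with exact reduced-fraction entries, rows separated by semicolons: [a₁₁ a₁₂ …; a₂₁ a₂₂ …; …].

T = [43/26 12/13 2; 16/13 5/13 -3; 0 0 1]

T1 = [1 0 0; 0 -1 0; 0 0 1]
T2·T1 = [1 0 0; -2 -1 0; 0 0 1]
T3·…·T1 = [1/2 0 0; -2 -1 0; 0 0 1]
T4·…·T1 = [43/26 12/13 0; 16/13 5/13 0; 0 0 1]
T5·…·T1 = [43/26 12/13 2; 16/13 5/13 -3; 0 0 1]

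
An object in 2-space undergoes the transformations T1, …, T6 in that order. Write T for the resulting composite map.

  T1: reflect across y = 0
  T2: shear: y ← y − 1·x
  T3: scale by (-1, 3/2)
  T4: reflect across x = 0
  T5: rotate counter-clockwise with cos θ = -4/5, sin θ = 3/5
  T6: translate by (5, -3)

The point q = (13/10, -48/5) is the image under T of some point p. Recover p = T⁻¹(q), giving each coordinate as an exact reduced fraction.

p = (-1, -4)

T1 = [1 0 0; 0 -1 0; 0 0 1]
T2·T1 = [1 0 0; -1 -1 0; 0 0 1]
T3·…·T1 = [-1 0 0; -3/2 -3/2 0; 0 0 1]
T4·…·T1 = [1 0 0; -3/2 -3/2 0; 0 0 1]
T5·…·T1 = [1/10 9/10 0; 9/5 6/5 0; 0 0 1]
T6·…·T1 = [1/10 9/10 5; 9/5 6/5 -3; 0 0 1]
det M = -3/2; M⁻¹ = [-4/5 3/5 29/5; 6/5 -1/15 -31/5; 0 0 1]
M⁻¹ · (13/10, -48/5)ᵀ = (-1, -4)ᵀ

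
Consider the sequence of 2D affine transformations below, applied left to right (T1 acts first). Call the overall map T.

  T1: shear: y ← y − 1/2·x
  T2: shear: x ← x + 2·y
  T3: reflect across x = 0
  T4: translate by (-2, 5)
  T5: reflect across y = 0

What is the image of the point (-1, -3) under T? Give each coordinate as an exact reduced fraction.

T(p) = (4, -5/2)

T1 shear: y ← y − 1/2·x: (-1, -3) → (-1, -5/2)
T2 shear: x ← x + 2·y: (-1, -5/2) → (-6, -5/2)
T3 reflect across x = 0: (-6, -5/2) → (6, -5/2)
T4 translate by (-2, 5): (6, -5/2) → (4, 5/2)
T5 reflect across y = 0: (4, 5/2) → (4, -5/2)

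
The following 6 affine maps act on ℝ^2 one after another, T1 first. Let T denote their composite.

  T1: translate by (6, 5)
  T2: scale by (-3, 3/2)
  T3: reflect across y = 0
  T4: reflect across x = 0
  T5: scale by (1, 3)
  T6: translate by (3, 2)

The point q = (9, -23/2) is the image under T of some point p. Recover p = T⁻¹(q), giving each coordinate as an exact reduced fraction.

T1 = [1 0 6; 0 1 5; 0 0 1]
T2·T1 = [-3 0 -18; 0 3/2 15/2; 0 0 1]
T3·…·T1 = [-3 0 -18; 0 -3/2 -15/2; 0 0 1]
T4·…·T1 = [3 0 18; 0 -3/2 -15/2; 0 0 1]
T5·…·T1 = [3 0 18; 0 -9/2 -45/2; 0 0 1]
T6·…·T1 = [3 0 21; 0 -9/2 -41/2; 0 0 1]
det M = -27/2; M⁻¹ = [1/3 0 -7; 0 -2/9 -41/9; 0 0 1]
M⁻¹ · (9, -23/2)ᵀ = (-4, -2)ᵀ

p = (-4, -2)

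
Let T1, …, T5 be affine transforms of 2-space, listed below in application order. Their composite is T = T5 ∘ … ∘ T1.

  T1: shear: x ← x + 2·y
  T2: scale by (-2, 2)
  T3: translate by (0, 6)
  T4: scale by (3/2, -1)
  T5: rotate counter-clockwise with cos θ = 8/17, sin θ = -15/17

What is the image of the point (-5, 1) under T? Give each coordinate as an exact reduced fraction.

T1 shear: x ← x + 2·y: (-5, 1) → (-3, 1)
T2 scale by (-2, 2): (-3, 1) → (6, 2)
T3 translate by (0, 6): (6, 2) → (6, 8)
T4 scale by (3/2, -1): (6, 8) → (9, -8)
T5 rotate counter-clockwise with cos θ = 8/17, sin θ = -15/17: (9, -8) → (-48/17, -199/17)

T(p) = (-48/17, -199/17)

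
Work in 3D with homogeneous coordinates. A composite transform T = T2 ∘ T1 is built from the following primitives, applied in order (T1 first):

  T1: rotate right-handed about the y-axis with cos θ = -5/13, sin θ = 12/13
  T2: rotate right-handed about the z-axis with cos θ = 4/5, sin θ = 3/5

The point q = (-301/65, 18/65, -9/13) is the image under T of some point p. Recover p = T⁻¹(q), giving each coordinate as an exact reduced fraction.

T1 = [-5/13 0 12/13 0; 0 1 0 0; -12/13 0 -5/13 0; 0 0 0 1]
T2·T1 = [-4/13 -3/5 48/65 0; -3/13 4/5 36/65 0; -12/13 0 -5/13 0; 0 0 0 1]
det M = 1; M⁻¹ = [-4/13 -3/13 -12/13 0; -3/5 4/5 0 0; 48/65 36/65 -5/13 0; 0 0 0 1]
M⁻¹ · (-301/65, 18/65, -9/13)ᵀ = (2, 3, -3)ᵀ

p = (2, 3, -3)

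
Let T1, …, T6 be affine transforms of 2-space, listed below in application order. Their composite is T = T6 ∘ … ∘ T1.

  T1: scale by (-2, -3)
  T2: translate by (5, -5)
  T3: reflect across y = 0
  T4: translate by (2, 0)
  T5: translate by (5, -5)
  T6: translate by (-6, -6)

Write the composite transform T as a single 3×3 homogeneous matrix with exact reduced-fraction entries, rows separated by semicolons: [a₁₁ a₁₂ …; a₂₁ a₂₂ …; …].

T = [-2 0 6; 0 3 -6; 0 0 1]

T1 = [-2 0 0; 0 -3 0; 0 0 1]
T2·T1 = [-2 0 5; 0 -3 -5; 0 0 1]
T3·…·T1 = [-2 0 5; 0 3 5; 0 0 1]
T4·…·T1 = [-2 0 7; 0 3 5; 0 0 1]
T5·…·T1 = [-2 0 12; 0 3 0; 0 0 1]
T6·…·T1 = [-2 0 6; 0 3 -6; 0 0 1]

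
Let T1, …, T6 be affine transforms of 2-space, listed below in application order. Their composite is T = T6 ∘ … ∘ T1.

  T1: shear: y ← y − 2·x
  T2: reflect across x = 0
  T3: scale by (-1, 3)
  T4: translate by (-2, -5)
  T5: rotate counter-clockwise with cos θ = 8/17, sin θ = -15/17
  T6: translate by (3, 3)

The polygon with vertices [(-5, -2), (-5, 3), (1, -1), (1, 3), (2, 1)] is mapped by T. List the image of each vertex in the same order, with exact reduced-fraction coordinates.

image vertices: (280/17, 308/17), (505/17, 428/17), (-167/17, -46/17), (13/17, 50/17), (-159/17, -61/17)

T1 shear: y ← y − 2·x: (-5, -2) → (-5, 8); (-5, 3) → (-5, 13); (1, -1) → (1, -3); (1, 3) → (1, 1); (2, 1) → (2, -3)
T2 reflect across x = 0: (-5, 8) → (5, 8); (-5, 13) → (5, 13); (1, -3) → (-1, -3); (1, 1) → (-1, 1); (2, -3) → (-2, -3)
T3 scale by (-1, 3): (5, 8) → (-5, 24); (5, 13) → (-5, 39); (-1, -3) → (1, -9); (-1, 1) → (1, 3); (-2, -3) → (2, -9)
T4 translate by (-2, -5): (-5, 24) → (-7, 19); (-5, 39) → (-7, 34); (1, -9) → (-1, -14); (1, 3) → (-1, -2); (2, -9) → (0, -14)
T5 rotate counter-clockwise with cos θ = 8/17, sin θ = -15/17: (-7, 19) → (229/17, 257/17); (-7, 34) → (454/17, 377/17); (-1, -14) → (-218/17, -97/17); (-1, -2) → (-38/17, -1/17); (0, -14) → (-210/17, -112/17)
T6 translate by (3, 3): (229/17, 257/17) → (280/17, 308/17); (454/17, 377/17) → (505/17, 428/17); (-218/17, -97/17) → (-167/17, -46/17); (-38/17, -1/17) → (13/17, 50/17); (-210/17, -112/17) → (-159/17, -61/17)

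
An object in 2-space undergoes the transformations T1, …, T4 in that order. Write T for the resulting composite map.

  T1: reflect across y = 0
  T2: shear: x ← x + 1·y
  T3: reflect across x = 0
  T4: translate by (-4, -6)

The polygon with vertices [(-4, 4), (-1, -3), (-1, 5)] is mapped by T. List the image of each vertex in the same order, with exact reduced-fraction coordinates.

image vertices: (4, -10), (-6, -3), (2, -11)

T1 reflect across y = 0: (-4, 4) → (-4, -4); (-1, -3) → (-1, 3); (-1, 5) → (-1, -5)
T2 shear: x ← x + 1·y: (-4, -4) → (-8, -4); (-1, 3) → (2, 3); (-1, -5) → (-6, -5)
T3 reflect across x = 0: (-8, -4) → (8, -4); (2, 3) → (-2, 3); (-6, -5) → (6, -5)
T4 translate by (-4, -6): (8, -4) → (4, -10); (-2, 3) → (-6, -3); (6, -5) → (2, -11)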